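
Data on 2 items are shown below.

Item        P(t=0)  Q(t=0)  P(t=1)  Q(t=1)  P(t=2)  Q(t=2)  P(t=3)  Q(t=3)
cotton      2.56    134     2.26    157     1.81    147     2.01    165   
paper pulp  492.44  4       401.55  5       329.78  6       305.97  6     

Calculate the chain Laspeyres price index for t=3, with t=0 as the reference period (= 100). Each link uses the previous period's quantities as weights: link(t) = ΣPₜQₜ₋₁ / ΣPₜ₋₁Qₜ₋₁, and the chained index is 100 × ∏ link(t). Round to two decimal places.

Link t=0→t=1:
ΣP(t=1)Q(t=0) = 2.26×134 + 401.55×4 = 302.84 + 1606.2 = 1909.04
ΣP(t=0)Q(t=0) = 2.56×134 + 492.44×4 = 343.04 + 1969.76 = 2312.8
link = 1909.04/2312.8 = 0.825424
Link t=1→t=2:
ΣP(t=2)Q(t=1) = 1.81×157 + 329.78×5 = 284.17 + 1648.9 = 1933.07
ΣP(t=1)Q(t=1) = 2.26×157 + 401.55×5 = 354.82 + 2007.75 = 2362.57
link = 1933.07/2362.57 = 0.818206
Link t=2→t=3:
ΣP(t=3)Q(t=2) = 2.01×147 + 305.97×6 = 295.47 + 1835.82 = 2131.29
ΣP(t=2)Q(t=2) = 1.81×147 + 329.78×6 = 266.07 + 1978.68 = 2244.75
link = 2131.29/2244.75 = 0.949455
Chained index = 100 × 0.825424 × 0.818206 × 0.949455 = 64.1231

64.12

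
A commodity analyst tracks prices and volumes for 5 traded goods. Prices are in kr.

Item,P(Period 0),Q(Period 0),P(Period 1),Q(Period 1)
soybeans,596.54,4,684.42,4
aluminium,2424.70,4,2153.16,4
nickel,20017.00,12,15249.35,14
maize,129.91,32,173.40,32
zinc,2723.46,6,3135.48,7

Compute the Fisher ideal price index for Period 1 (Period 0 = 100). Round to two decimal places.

80.07

Laspeyres component (base-period weights):
ΣP(Period 1)Q(Period 0) = 684.42×4 + 2153.16×4 + 15249.35×12 + 173.40×32 + 3135.48×6 = 2737.68 + 8612.64 + 182992.2 + 5548.8 + 18812.88 = 218704.2
ΣP(Period 0)Q(Period 0) = 596.54×4 + 2424.70×4 + 20017.00×12 + 129.91×32 + 2723.46×6 = 2386.16 + 9698.8 + 240204 + 4157.12 + 16340.76 = 272786.84
L = 218704.2 / 272786.84 × 100 = 80.1740
Paasche component (current-period weights):
ΣP(Period 1)Q(Period 1) = 684.42×4 + 2153.16×4 + 15249.35×14 + 173.40×32 + 3135.48×7 = 2737.68 + 8612.64 + 213490.9 + 5548.8 + 21948.36 = 252338.38
ΣP(Period 0)Q(Period 1) = 596.54×4 + 2424.70×4 + 20017.00×14 + 129.91×32 + 2723.46×7 = 2386.16 + 9698.8 + 280238 + 4157.12 + 19064.22 = 315544.3
P = 252338.38 / 315544.3 × 100 = 79.9692
Fisher = √(L × P) = √(80.1740 × 79.9692) = 80.0716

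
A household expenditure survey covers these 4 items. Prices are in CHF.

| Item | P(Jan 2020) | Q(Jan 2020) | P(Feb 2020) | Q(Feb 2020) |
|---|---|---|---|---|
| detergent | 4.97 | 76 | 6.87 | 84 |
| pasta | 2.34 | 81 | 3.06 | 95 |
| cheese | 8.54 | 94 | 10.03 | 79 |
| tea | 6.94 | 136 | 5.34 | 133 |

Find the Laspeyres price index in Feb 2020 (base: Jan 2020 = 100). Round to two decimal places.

105.41

Laspeyres price index uses base-period quantities as weights.
ΣP(Feb 2020)·Q(Jan 2020) = 6.87×76 + 3.06×81 + 10.03×94 + 5.34×136 = 522.12 + 247.86 + 942.82 + 726.24 = 2439.04
ΣP(Jan 2020)·Q(Jan 2020) = 4.97×76 + 2.34×81 + 8.54×94 + 6.94×136 = 377.72 + 189.54 + 802.76 + 943.84 = 2313.86
Index = 2439.04 / 2313.86 × 100 = 105.4100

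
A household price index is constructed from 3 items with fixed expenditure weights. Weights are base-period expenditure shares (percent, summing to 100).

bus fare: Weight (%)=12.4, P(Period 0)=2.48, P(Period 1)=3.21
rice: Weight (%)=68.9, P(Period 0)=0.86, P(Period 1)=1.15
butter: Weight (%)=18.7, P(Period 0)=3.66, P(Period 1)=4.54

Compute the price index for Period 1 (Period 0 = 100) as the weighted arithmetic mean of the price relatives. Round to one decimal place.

131.4

bus fare: 12.4 × (3.21/2.48) = 12.4 × 1.294355 = 16.0500
rice: 68.9 × (1.15/0.86) = 68.9 × 1.337209 = 92.1337
butter: 18.7 × (4.54/3.66) = 18.7 × 1.240437 = 23.1962
Index = Σ wᵢ·(p₁ᵢ/p₀ᵢ) = 16.0500 + 92.1337 + 23.1962 = 131.3799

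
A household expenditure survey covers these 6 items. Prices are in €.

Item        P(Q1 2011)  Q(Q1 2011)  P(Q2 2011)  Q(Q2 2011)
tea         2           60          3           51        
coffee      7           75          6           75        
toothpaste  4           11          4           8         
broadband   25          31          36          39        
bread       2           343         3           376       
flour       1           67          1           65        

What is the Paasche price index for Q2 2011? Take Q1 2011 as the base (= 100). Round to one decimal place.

131.9

Paasche price index uses current-period quantities as weights.
ΣP(Q2 2011)·Q(Q2 2011) = 3×51 + 6×75 + 4×8 + 36×39 + 3×376 + 1×65 = 153 + 450 + 32 + 1404 + 1128 + 65 = 3232
ΣP(Q1 2011)·Q(Q2 2011) = 2×51 + 7×75 + 4×8 + 25×39 + 2×376 + 1×65 = 102 + 525 + 32 + 975 + 752 + 65 = 2451
Index = 3232 / 2451 × 100 = 131.8645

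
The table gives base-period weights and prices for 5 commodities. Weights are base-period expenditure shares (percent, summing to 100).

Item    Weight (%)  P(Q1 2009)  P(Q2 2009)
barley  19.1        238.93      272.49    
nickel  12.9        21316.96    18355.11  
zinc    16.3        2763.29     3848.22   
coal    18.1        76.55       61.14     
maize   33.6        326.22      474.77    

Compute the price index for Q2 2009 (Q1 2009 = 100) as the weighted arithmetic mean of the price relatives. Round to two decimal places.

barley: 19.1 × (272.49/238.93) = 19.1 × 1.140460 = 21.7828
nickel: 12.9 × (18355.11/21316.96) = 12.9 × 0.861057 = 11.1076
zinc: 16.3 × (3848.22/2763.29) = 16.3 × 1.392623 = 22.6997
coal: 18.1 × (61.14/76.55) = 18.1 × 0.798694 = 14.4564
maize: 33.6 × (474.77/326.22) = 33.6 × 1.455368 = 48.9003
Index = Σ wᵢ·(p₁ᵢ/p₀ᵢ) = 21.7828 + 11.1076 + 22.6997 + 14.4564 + 48.9003 = 118.9469

118.95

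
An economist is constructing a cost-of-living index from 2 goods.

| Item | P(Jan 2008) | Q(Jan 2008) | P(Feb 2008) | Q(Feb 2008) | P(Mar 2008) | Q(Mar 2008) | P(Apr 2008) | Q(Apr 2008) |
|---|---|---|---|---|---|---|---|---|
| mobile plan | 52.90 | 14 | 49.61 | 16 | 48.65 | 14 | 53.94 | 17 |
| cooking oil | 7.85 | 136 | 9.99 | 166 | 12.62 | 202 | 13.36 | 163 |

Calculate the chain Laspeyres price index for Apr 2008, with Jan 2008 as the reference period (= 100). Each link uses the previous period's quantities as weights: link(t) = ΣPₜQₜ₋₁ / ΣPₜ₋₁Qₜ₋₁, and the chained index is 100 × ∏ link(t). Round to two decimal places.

Link Jan 2008→Feb 2008:
ΣP(Feb 2008)Q(Jan 2008) = 49.61×14 + 9.99×136 = 694.54 + 1358.64 = 2053.18
ΣP(Jan 2008)Q(Jan 2008) = 52.90×14 + 7.85×136 = 740.6 + 1067.6 = 1808.2
link = 2053.18/1808.2 = 1.135483
Link Feb 2008→Mar 2008:
ΣP(Mar 2008)Q(Feb 2008) = 48.65×16 + 12.62×166 = 778.4 + 2094.92 = 2873.32
ΣP(Feb 2008)Q(Feb 2008) = 49.61×16 + 9.99×166 = 793.76 + 1658.34 = 2452.1
link = 2873.32/2452.1 = 1.171779
Link Mar 2008→Apr 2008:
ΣP(Apr 2008)Q(Mar 2008) = 53.94×14 + 13.36×202 = 755.16 + 2698.72 = 3453.88
ΣP(Mar 2008)Q(Mar 2008) = 48.65×14 + 12.62×202 = 681.1 + 2549.24 = 3230.34
link = 3453.88/3230.34 = 1.069200
Chained index = 100 × 1.135483 × 1.171779 × 1.069200 = 142.2608

142.26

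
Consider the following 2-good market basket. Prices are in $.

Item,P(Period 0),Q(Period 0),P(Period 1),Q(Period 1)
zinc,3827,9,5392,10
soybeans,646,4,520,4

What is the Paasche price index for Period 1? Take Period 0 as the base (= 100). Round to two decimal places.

Paasche price index uses current-period quantities as weights.
ΣP(Period 1)·Q(Period 1) = 5392×10 + 520×4 = 53920 + 2080 = 56000
ΣP(Period 0)·Q(Period 1) = 3827×10 + 646×4 = 38270 + 2584 = 40854
Index = 56000 / 40854 × 100 = 137.0735

137.07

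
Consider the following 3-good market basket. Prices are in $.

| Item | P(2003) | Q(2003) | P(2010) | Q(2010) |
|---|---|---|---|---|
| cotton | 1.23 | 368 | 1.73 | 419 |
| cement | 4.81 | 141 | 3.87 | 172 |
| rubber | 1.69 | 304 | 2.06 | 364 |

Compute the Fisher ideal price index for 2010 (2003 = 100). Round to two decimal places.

109.64

Laspeyres component (base-period weights):
ΣP(2010)Q(2003) = 1.73×368 + 3.87×141 + 2.06×304 = 636.64 + 545.67 + 626.24 = 1808.55
ΣP(2003)Q(2003) = 1.23×368 + 4.81×141 + 1.69×304 = 452.64 + 678.21 + 513.76 = 1644.61
L = 1808.55 / 1644.61 × 100 = 109.9683
Paasche component (current-period weights):
ΣP(2010)Q(2010) = 1.73×419 + 3.87×172 + 2.06×364 = 724.87 + 665.64 + 749.84 = 2140.35
ΣP(2003)Q(2010) = 1.23×419 + 4.81×172 + 1.69×364 = 515.37 + 827.32 + 615.16 = 1957.85
P = 2140.35 / 1957.85 × 100 = 109.3214
Fisher = √(L × P) = √(109.9683 × 109.3214) = 109.6444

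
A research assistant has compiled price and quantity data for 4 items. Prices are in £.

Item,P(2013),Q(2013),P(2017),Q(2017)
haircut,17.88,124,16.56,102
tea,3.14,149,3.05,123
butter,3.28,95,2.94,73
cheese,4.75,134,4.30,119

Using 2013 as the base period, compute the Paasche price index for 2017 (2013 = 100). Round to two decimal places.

Paasche price index uses current-period quantities as weights.
ΣP(2017)·Q(2017) = 16.56×102 + 3.05×123 + 2.94×73 + 4.30×119 = 1689.12 + 375.15 + 214.62 + 511.7 = 2790.59
ΣP(2013)·Q(2017) = 17.88×102 + 3.14×123 + 3.28×73 + 4.75×119 = 1823.76 + 386.22 + 239.44 + 565.25 = 3014.67
Index = 2790.59 / 3014.67 × 100 = 92.5670

92.57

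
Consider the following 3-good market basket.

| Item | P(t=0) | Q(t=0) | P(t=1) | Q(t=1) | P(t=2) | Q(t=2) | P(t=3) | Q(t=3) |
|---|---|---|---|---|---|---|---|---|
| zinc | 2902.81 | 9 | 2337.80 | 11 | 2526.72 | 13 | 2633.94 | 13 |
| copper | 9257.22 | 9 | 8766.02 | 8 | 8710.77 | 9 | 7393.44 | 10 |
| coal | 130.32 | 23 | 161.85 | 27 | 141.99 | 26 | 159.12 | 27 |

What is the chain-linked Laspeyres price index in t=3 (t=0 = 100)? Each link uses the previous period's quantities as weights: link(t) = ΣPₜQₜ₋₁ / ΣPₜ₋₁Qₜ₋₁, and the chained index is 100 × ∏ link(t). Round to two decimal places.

85.08

Link t=0→t=1:
ΣP(t=1)Q(t=0) = 2337.80×9 + 8766.02×9 + 161.85×23 = 21040.2 + 78894.18 + 3722.55 = 103656.93
ΣP(t=0)Q(t=0) = 2902.81×9 + 9257.22×9 + 130.32×23 = 26125.29 + 83314.98 + 2997.36 = 112437.63
link = 103656.93/112437.63 = 0.921906
Link t=1→t=2:
ΣP(t=2)Q(t=1) = 2526.72×11 + 8710.77×8 + 141.99×27 = 27793.92 + 69686.16 + 3833.73 = 101313.81
ΣP(t=1)Q(t=1) = 2337.80×11 + 8766.02×8 + 161.85×27 = 25715.8 + 70128.16 + 4369.95 = 100213.91
link = 101313.81/100213.91 = 1.010976
Link t=2→t=3:
ΣP(t=3)Q(t=2) = 2633.94×13 + 7393.44×9 + 159.12×26 = 34241.22 + 66540.96 + 4137.12 = 104919.3
ΣP(t=2)Q(t=2) = 2526.72×13 + 8710.77×9 + 141.99×26 = 32847.36 + 78396.93 + 3691.74 = 114936.03
link = 104919.3/114936.03 = 0.912850
Chained index = 100 × 0.921906 × 1.010976 × 0.912850 = 85.0798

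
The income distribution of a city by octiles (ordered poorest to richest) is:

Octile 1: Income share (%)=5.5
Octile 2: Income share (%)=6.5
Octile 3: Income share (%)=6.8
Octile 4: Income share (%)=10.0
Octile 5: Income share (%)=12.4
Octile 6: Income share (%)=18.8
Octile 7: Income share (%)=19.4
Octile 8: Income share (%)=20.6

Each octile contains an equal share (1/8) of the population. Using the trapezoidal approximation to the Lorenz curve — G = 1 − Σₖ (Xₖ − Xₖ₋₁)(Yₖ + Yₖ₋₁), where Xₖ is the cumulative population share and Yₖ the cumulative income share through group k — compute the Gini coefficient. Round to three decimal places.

Cumulative income shares Yₖ: 0.0550, 0.1200, 0.1880, 0.2880, 0.4120, 0.6000, 0.7940, 1.0000
Σ (Xₖ−Xₖ₋₁)(Yₖ+Yₖ₋₁) = (1/8)(0.0550+0.0000) + (1/8)(0.1200+0.0550) + (1/8)(0.1880+0.1200) + (1/8)(0.2880+0.1880) + (1/8)(0.4120+0.2880) + (1/8)(0.6000+0.4120) + (1/8)(0.7940+0.6000) + (1/8)(1.0000+0.7940)
  = 0.0069 + 0.0219 + 0.0385 + 0.0595 + 0.0875 + 0.1265 + 0.1743 + 0.2243 = 0.7393
G = 1 − 0.7393 = 0.2607

0.261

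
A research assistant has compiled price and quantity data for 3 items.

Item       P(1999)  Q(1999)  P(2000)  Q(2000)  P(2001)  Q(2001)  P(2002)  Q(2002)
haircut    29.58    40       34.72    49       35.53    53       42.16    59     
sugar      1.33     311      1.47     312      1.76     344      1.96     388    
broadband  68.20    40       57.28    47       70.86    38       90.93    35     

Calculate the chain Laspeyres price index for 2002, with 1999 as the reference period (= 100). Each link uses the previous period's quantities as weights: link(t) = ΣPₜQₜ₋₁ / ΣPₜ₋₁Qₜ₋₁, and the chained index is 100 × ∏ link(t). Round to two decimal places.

Link 1999→2000:
ΣP(2000)Q(1999) = 34.72×40 + 1.47×311 + 57.28×40 = 1388.8 + 457.17 + 2291.2 = 4137.17
ΣP(1999)Q(1999) = 29.58×40 + 1.33×311 + 68.20×40 = 1183.2 + 413.63 + 2728 = 4324.83
link = 4137.17/4324.83 = 0.956609
Link 2000→2001:
ΣP(2001)Q(2000) = 35.53×49 + 1.76×312 + 70.86×47 = 1740.97 + 549.12 + 3330.42 = 5620.51
ΣP(2000)Q(2000) = 34.72×49 + 1.47×312 + 57.28×47 = 1701.28 + 458.64 + 2692.16 = 4852.08
link = 5620.51/4852.08 = 1.158371
Link 2001→2002:
ΣP(2002)Q(2001) = 42.16×53 + 1.96×344 + 90.93×38 = 2234.48 + 674.24 + 3455.34 = 6364.06
ΣP(2001)Q(2001) = 35.53×53 + 1.76×344 + 70.86×38 = 1883.09 + 605.44 + 2692.68 = 5181.21
link = 6364.06/5181.21 = 1.228296
Chained index = 100 × 0.956609 × 1.158371 × 1.228296 = 136.1085

136.11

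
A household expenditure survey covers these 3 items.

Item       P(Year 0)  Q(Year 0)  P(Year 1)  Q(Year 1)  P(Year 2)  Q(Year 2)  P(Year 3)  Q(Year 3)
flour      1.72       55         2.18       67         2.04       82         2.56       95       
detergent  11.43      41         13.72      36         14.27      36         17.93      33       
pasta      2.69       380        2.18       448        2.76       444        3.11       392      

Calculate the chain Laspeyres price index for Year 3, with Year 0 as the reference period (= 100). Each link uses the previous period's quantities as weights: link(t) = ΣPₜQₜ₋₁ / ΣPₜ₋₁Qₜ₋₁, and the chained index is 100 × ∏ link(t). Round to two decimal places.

Link Year 0→Year 1:
ΣP(Year 1)Q(Year 0) = 2.18×55 + 13.72×41 + 2.18×380 = 119.9 + 562.52 + 828.4 = 1510.82
ΣP(Year 0)Q(Year 0) = 1.72×55 + 11.43×41 + 2.69×380 = 94.6 + 468.63 + 1022.2 = 1585.43
link = 1510.82/1585.43 = 0.952940
Link Year 1→Year 2:
ΣP(Year 2)Q(Year 1) = 2.04×67 + 14.27×36 + 2.76×448 = 136.68 + 513.72 + 1236.48 = 1886.88
ΣP(Year 1)Q(Year 1) = 2.18×67 + 13.72×36 + 2.18×448 = 146.06 + 493.92 + 976.64 = 1616.62
link = 1886.88/1616.62 = 1.167176
Link Year 2→Year 3:
ΣP(Year 3)Q(Year 2) = 2.56×82 + 17.93×36 + 3.11×444 = 209.92 + 645.48 + 1380.84 = 2236.24
ΣP(Year 2)Q(Year 2) = 2.04×82 + 14.27×36 + 2.76×444 = 167.28 + 513.72 + 1225.44 = 1906.44
link = 2236.24/1906.44 = 1.172993
Chained index = 100 × 0.952940 × 1.167176 × 1.172993 = 130.4660

130.47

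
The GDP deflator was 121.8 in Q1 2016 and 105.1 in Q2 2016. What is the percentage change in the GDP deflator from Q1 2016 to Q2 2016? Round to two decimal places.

Change = (105.1 − 121.8) / 121.8 × 100
       = -16.7 / 121.8 × 100 = -13.7110%

-13.71%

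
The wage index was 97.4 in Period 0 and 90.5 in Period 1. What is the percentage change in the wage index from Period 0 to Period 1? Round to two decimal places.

-7.08%

Change = (90.5 − 97.4) / 97.4 × 100
       = -6.9 / 97.4 × 100 = -7.0842%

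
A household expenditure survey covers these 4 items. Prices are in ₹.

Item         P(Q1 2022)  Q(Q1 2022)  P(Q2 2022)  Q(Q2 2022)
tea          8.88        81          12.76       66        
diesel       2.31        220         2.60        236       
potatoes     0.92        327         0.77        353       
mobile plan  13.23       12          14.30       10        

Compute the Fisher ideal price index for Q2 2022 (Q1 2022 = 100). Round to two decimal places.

119.01

Laspeyres component (base-period weights):
ΣP(Q2 2022)Q(Q1 2022) = 12.76×81 + 2.60×220 + 0.77×327 + 14.30×12 = 1033.56 + 572 + 251.79 + 171.6 = 2028.95
ΣP(Q1 2022)Q(Q1 2022) = 8.88×81 + 2.31×220 + 0.92×327 + 13.23×12 = 719.28 + 508.2 + 300.84 + 158.76 = 1687.08
L = 2028.95 / 1687.08 × 100 = 120.2640
Paasche component (current-period weights):
ΣP(Q2 2022)Q(Q2 2022) = 12.76×66 + 2.60×236 + 0.77×353 + 14.30×10 = 842.16 + 613.6 + 271.81 + 143 = 1870.57
ΣP(Q1 2022)Q(Q2 2022) = 8.88×66 + 2.31×236 + 0.92×353 + 13.23×10 = 586.08 + 545.16 + 324.76 + 132.3 = 1588.3
P = 1870.57 / 1588.3 × 100 = 117.7718
Fisher = √(L × P) = √(120.2640 × 117.7718) = 119.0114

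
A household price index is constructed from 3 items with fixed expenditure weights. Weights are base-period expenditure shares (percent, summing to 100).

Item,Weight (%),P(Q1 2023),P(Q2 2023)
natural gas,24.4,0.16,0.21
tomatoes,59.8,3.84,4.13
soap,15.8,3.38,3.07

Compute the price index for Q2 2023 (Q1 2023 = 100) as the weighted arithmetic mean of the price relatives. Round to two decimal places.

natural gas: 24.4 × (0.21/0.16) = 24.4 × 1.312500 = 32.0250
tomatoes: 59.8 × (4.13/3.84) = 59.8 × 1.075521 = 64.3161
soap: 15.8 × (3.07/3.38) = 15.8 × 0.908284 = 14.3509
Index = Σ wᵢ·(p₁ᵢ/p₀ᵢ) = 32.0250 + 64.3161 + 14.3509 = 110.6920

110.69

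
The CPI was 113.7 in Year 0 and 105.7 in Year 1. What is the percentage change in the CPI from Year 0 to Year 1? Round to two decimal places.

Change = (105.7 − 113.7) / 113.7 × 100
       = -8.0 / 113.7 × 100 = -7.0361%

-7.04%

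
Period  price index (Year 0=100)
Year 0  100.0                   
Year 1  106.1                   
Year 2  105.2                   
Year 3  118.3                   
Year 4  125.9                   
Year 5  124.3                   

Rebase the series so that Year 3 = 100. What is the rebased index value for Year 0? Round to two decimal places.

84.53

Rebased(Year 0) = 100.0 / 118.3 × 100 = 84.5309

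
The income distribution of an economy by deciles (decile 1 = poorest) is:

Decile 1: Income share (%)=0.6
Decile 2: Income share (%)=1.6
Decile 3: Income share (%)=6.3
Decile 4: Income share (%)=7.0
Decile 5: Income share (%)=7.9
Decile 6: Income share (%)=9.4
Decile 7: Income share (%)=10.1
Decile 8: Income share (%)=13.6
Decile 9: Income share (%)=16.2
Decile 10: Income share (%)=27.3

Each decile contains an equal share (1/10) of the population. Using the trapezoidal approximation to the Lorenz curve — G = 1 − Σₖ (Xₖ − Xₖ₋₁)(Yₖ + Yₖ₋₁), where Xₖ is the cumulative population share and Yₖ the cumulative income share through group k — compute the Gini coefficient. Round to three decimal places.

Cumulative income shares Yₖ: 0.0060, 0.0220, 0.0850, 0.1550, 0.2340, 0.3280, 0.4290, 0.5650, 0.7270, 1.0000
Σ (Xₖ−Xₖ₋₁)(Yₖ+Yₖ₋₁) = (1/10)(0.0060+0.0000) + (1/10)(0.0220+0.0060) + (1/10)(0.0850+0.0220) + (1/10)(0.1550+0.0850) + (1/10)(0.2340+0.1550) + (1/10)(0.3280+0.2340) + (1/10)(0.4290+0.3280) + (1/10)(0.5650+0.4290) + (1/10)(0.7270+0.5650) + (1/10)(1.0000+0.7270)
  = 0.0006 + 0.0028 + 0.0107 + 0.0240 + 0.0389 + 0.0562 + 0.0757 + 0.0994 + 0.1292 + 0.1727 = 0.6102
G = 1 − 0.6102 = 0.3898

0.390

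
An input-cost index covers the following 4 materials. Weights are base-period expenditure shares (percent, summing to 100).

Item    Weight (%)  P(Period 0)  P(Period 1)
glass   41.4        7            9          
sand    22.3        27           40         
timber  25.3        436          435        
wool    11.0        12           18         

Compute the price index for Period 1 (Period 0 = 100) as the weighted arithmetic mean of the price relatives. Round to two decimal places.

glass: 41.4 × (9/7) = 41.4 × 1.285714 = 53.2286
sand: 22.3 × (40/27) = 22.3 × 1.481481 = 33.0370
timber: 25.3 × (435/436) = 25.3 × 0.997706 = 25.2420
wool: 11.0 × (18/12) = 11.0 × 1.500000 = 16.5000
Index = Σ wᵢ·(p₁ᵢ/p₀ᵢ) = 53.2286 + 33.0370 + 25.2420 + 16.5000 = 128.0076

128.01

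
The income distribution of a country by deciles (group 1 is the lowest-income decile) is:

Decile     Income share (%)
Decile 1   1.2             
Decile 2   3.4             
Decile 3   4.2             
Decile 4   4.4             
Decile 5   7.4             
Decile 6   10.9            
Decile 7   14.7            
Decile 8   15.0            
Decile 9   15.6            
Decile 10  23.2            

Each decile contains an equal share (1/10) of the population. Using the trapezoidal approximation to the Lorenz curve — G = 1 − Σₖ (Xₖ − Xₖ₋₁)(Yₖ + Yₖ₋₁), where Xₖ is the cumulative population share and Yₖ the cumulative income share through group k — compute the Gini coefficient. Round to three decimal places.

Cumulative income shares Yₖ: 0.0120, 0.0460, 0.0880, 0.1320, 0.2060, 0.3150, 0.4620, 0.6120, 0.7680, 1.0000
Σ (Xₖ−Xₖ₋₁)(Yₖ+Yₖ₋₁) = (1/10)(0.0120+0.0000) + (1/10)(0.0460+0.0120) + (1/10)(0.0880+0.0460) + (1/10)(0.1320+0.0880) + (1/10)(0.2060+0.1320) + (1/10)(0.3150+0.2060) + (1/10)(0.4620+0.3150) + (1/10)(0.6120+0.4620) + (1/10)(0.7680+0.6120) + (1/10)(1.0000+0.7680)
  = 0.0012 + 0.0058 + 0.0134 + 0.0220 + 0.0338 + 0.0521 + 0.0777 + 0.1074 + 0.1380 + 0.1768 = 0.6282
G = 1 − 0.6282 = 0.3718

0.372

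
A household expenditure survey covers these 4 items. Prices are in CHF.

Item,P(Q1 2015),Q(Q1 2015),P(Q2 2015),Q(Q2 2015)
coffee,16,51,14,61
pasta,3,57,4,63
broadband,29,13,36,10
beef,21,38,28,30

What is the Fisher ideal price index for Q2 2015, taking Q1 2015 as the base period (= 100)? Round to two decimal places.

112.50

Laspeyres component (base-period weights):
ΣP(Q2 2015)Q(Q1 2015) = 14×51 + 4×57 + 36×13 + 28×38 = 714 + 228 + 468 + 1064 = 2474
ΣP(Q1 2015)Q(Q1 2015) = 16×51 + 3×57 + 29×13 + 21×38 = 816 + 171 + 377 + 798 = 2162
L = 2474 / 2162 × 100 = 114.4311
Paasche component (current-period weights):
ΣP(Q2 2015)Q(Q2 2015) = 14×61 + 4×63 + 36×10 + 28×30 = 854 + 252 + 360 + 840 = 2306
ΣP(Q1 2015)Q(Q2 2015) = 16×61 + 3×63 + 29×10 + 21×30 = 976 + 189 + 290 + 630 = 2085
P = 2306 / 2085 × 100 = 110.5995
Fisher = √(L × P) = √(114.4311 × 110.5995) = 112.4990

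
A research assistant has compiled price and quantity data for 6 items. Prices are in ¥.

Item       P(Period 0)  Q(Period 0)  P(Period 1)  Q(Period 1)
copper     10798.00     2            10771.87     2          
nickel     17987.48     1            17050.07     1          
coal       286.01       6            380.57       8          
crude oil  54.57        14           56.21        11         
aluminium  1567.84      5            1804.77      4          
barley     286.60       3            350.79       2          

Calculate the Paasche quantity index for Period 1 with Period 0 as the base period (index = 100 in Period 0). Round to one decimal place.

Paasche quantity index uses current-period prices as weights.
ΣP(Period 1)·Q(Period 1) = 10771.87×2 + 17050.07×1 + 380.57×8 + 56.21×11 + 1804.77×4 + 350.79×2 = 21543.74 + 17050.07 + 3044.56 + 618.31 + 7219.08 + 701.58 = 50177.34
ΣP(Period 1)·Q(Period 0) = 10771.87×2 + 17050.07×1 + 380.57×6 + 56.21×14 + 1804.77×5 + 350.79×3 = 21543.74 + 17050.07 + 2283.42 + 786.94 + 9023.85 + 1052.37 = 51740.39
Index = 50177.34 / 51740.39 × 100 = 96.9791

97.0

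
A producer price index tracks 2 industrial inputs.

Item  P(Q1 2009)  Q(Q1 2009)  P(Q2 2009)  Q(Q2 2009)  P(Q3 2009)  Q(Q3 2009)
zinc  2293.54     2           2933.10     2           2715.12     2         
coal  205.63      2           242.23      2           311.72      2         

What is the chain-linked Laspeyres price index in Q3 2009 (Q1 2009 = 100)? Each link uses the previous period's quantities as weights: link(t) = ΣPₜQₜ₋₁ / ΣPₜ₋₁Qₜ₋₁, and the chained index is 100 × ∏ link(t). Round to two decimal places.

Link Q1 2009→Q2 2009:
ΣP(Q2 2009)Q(Q1 2009) = 2933.10×2 + 242.23×2 = 5866.2 + 484.46 = 6350.66
ΣP(Q1 2009)Q(Q1 2009) = 2293.54×2 + 205.63×2 = 4587.08 + 411.26 = 4998.34
link = 6350.66/4998.34 = 1.270554
Link Q2 2009→Q3 2009:
ΣP(Q3 2009)Q(Q2 2009) = 2715.12×2 + 311.72×2 = 5430.24 + 623.44 = 6053.68
ΣP(Q2 2009)Q(Q2 2009) = 2933.10×2 + 242.23×2 = 5866.2 + 484.46 = 6350.66
link = 6053.68/6350.66 = 0.953236
Chained index = 100 × 1.270554 × 0.953236 = 121.1138

121.11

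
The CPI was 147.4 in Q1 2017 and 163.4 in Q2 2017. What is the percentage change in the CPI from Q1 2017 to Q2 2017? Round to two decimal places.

10.85%

Change = (163.4 − 147.4) / 147.4 × 100
       = 16.0 / 147.4 × 100 = 10.8548%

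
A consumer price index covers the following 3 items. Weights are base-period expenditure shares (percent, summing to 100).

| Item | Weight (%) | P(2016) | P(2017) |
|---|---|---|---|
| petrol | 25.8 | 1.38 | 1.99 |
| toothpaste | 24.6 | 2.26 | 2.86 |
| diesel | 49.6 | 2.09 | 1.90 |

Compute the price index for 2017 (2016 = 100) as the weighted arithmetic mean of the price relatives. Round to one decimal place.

petrol: 25.8 × (1.99/1.38) = 25.8 × 1.442029 = 37.2043
toothpaste: 24.6 × (2.86/2.26) = 24.6 × 1.265487 = 31.1310
diesel: 49.6 × (1.90/2.09) = 49.6 × 0.909091 = 45.0909
Index = Σ wᵢ·(p₁ᵢ/p₀ᵢ) = 37.2043 + 31.1310 + 45.0909 = 113.4262

113.4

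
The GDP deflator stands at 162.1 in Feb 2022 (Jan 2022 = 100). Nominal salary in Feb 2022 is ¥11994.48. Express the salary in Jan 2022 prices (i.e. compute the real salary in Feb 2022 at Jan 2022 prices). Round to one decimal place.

7399.4

Real = Nominal ÷ (Index/100) = 11994.48 ÷ (162.1/100)
     = 11994.48 ÷ 1.621 = 7399.4324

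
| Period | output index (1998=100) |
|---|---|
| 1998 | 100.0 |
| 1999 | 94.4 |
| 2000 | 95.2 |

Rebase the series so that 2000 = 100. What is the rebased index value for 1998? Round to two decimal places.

Rebased(1998) = 100.0 / 95.2 × 100 = 105.0420

105.04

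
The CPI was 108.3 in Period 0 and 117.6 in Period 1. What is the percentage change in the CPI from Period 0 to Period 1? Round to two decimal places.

Change = (117.6 − 108.3) / 108.3 × 100
       = 9.3 / 108.3 × 100 = 8.5873%

8.59%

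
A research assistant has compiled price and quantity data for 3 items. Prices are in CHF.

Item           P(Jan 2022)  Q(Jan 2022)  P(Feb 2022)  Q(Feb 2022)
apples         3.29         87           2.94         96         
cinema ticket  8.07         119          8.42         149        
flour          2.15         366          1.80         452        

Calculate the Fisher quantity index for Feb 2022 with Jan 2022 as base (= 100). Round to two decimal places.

122.55

Laspeyres component (base-period weights):
ΣP(Jan 2022)Q(Feb 2022) = 3.29×96 + 8.07×149 + 2.15×452 = 315.84 + 1202.43 + 971.8 = 2490.07
ΣP(Jan 2022)Q(Jan 2022) = 3.29×87 + 8.07×119 + 2.15×366 = 286.23 + 960.33 + 786.9 = 2033.46
L = 2490.07 / 2033.46 × 100 = 122.4548
Paasche component (current-period weights):
ΣP(Feb 2022)Q(Feb 2022) = 2.94×96 + 8.42×149 + 1.80×452 = 282.24 + 1254.58 + 813.6 = 2350.42
ΣP(Feb 2022)Q(Jan 2022) = 2.94×87 + 8.42×119 + 1.80×366 = 255.78 + 1001.98 + 658.8 = 1916.56
P = 2350.42 / 1916.56 × 100 = 122.6374
Fisher = √(L × P) = √(122.4548 × 122.6374) = 122.5461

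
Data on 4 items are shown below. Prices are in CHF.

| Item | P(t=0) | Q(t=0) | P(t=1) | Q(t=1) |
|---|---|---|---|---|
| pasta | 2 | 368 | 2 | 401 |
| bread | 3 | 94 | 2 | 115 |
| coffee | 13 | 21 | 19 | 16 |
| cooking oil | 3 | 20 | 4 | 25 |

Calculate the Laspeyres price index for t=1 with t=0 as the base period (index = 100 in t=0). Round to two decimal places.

103.85

Laspeyres price index uses base-period quantities as weights.
ΣP(t=1)·Q(t=0) = 2×368 + 2×94 + 19×21 + 4×20 = 736 + 188 + 399 + 80 = 1403
ΣP(t=0)·Q(t=0) = 2×368 + 3×94 + 13×21 + 3×20 = 736 + 282 + 273 + 60 = 1351
Index = 1403 / 1351 × 100 = 103.8490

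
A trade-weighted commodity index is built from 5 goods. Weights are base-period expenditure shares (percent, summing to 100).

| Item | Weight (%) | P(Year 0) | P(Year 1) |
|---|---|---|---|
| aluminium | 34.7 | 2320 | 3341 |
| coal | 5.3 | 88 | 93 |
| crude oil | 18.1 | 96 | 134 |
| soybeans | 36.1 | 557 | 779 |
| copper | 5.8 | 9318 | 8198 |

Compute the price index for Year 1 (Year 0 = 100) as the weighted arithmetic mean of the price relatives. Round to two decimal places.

aluminium: 34.7 × (3341/2320) = 34.7 × 1.440086 = 49.9710
coal: 5.3 × (93/88) = 5.3 × 1.056818 = 5.6011
crude oil: 18.1 × (134/96) = 18.1 × 1.395833 = 25.2646
soybeans: 36.1 × (779/557) = 36.1 × 1.398564 = 50.4882
copper: 5.8 × (8198/9318) = 5.8 × 0.879803 = 5.1029
Index = Σ wᵢ·(p₁ᵢ/p₀ᵢ) = 49.9710 + 5.6011 + 25.2646 + 50.4882 + 5.1029 = 136.4277

136.43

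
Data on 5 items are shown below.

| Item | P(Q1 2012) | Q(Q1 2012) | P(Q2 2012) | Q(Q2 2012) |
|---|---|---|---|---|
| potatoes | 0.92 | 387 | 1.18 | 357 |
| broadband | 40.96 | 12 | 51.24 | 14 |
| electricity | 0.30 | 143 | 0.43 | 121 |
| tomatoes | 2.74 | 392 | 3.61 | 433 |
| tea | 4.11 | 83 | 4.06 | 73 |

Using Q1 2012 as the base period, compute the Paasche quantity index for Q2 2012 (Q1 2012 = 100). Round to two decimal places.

Paasche quantity index uses current-period prices as weights.
ΣP(Q2 2012)·Q(Q2 2012) = 1.18×357 + 51.24×14 + 0.43×121 + 3.61×433 + 4.06×73 = 421.26 + 717.36 + 52.03 + 1563.13 + 296.38 = 3050.16
ΣP(Q2 2012)·Q(Q1 2012) = 1.18×387 + 51.24×12 + 0.43×143 + 3.61×392 + 4.06×83 = 456.66 + 614.88 + 61.49 + 1415.12 + 336.98 = 2885.13
Index = 3050.16 / 2885.13 × 100 = 105.7200

105.72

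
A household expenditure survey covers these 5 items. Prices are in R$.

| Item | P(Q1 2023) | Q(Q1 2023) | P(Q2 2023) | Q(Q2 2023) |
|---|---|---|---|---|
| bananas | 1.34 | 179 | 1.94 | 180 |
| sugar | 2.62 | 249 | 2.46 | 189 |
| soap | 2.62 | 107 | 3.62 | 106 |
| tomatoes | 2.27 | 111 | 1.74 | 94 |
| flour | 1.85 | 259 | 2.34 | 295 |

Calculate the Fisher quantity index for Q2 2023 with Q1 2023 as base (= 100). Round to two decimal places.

Laspeyres component (base-period weights):
ΣP(Q1 2023)Q(Q2 2023) = 1.34×180 + 2.62×189 + 2.62×106 + 2.27×94 + 1.85×295 = 241.2 + 495.18 + 277.72 + 213.38 + 545.75 = 1773.23
ΣP(Q1 2023)Q(Q1 2023) = 1.34×179 + 2.62×249 + 2.62×107 + 2.27×111 + 1.85×259 = 239.86 + 652.38 + 280.34 + 251.97 + 479.15 = 1903.7
L = 1773.23 / 1903.7 × 100 = 93.1465
Paasche component (current-period weights):
ΣP(Q2 2023)Q(Q2 2023) = 1.94×180 + 2.46×189 + 3.62×106 + 1.74×94 + 2.34×295 = 349.2 + 464.94 + 383.72 + 163.56 + 690.3 = 2051.72
ΣP(Q2 2023)Q(Q1 2023) = 1.94×179 + 2.46×249 + 3.62×107 + 1.74×111 + 2.34×259 = 347.26 + 612.54 + 387.34 + 193.14 + 606.06 = 2146.34
P = 2051.72 / 2146.34 × 100 = 95.5916
Fisher = √(L × P) = √(93.1465 × 95.5916) = 94.3611

94.36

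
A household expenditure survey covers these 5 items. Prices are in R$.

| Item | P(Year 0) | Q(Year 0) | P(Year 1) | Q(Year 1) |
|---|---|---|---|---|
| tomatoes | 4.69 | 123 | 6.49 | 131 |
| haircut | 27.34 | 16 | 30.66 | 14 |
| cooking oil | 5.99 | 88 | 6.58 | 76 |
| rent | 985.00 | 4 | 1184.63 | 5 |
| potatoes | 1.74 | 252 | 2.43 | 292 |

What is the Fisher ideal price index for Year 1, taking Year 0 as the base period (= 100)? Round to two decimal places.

122.06

Laspeyres component (base-period weights):
ΣP(Year 1)Q(Year 0) = 6.49×123 + 30.66×16 + 6.58×88 + 1184.63×4 + 2.43×252 = 798.27 + 490.56 + 579.04 + 4738.52 + 612.36 = 7218.75
ΣP(Year 0)Q(Year 0) = 4.69×123 + 27.34×16 + 5.99×88 + 985.00×4 + 1.74×252 = 576.87 + 437.44 + 527.12 + 3940 + 438.48 = 5919.91
L = 7218.75 / 5919.91 × 100 = 121.9402
Paasche component (current-period weights):
ΣP(Year 1)Q(Year 1) = 6.49×131 + 30.66×14 + 6.58×76 + 1184.63×5 + 2.43×292 = 850.19 + 429.24 + 500.08 + 5923.15 + 709.56 = 8412.22
ΣP(Year 0)Q(Year 1) = 4.69×131 + 27.34×14 + 5.99×76 + 985.00×5 + 1.74×292 = 614.39 + 382.76 + 455.24 + 4925 + 508.08 = 6885.47
P = 8412.22 / 6885.47 × 100 = 122.1735
Fisher = √(L × P) = √(121.9402 × 122.1735) = 122.0568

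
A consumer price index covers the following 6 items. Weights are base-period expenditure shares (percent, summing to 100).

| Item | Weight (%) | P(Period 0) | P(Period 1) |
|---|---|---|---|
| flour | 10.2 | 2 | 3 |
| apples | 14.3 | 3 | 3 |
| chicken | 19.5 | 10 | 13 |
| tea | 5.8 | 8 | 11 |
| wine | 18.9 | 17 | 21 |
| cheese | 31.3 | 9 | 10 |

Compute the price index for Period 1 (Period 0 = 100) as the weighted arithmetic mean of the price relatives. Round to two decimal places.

flour: 10.2 × (3/2) = 10.2 × 1.500000 = 15.3000
apples: 14.3 × (3/3) = 14.3 × 1.000000 = 14.3000
chicken: 19.5 × (13/10) = 19.5 × 1.300000 = 25.3500
tea: 5.8 × (11/8) = 5.8 × 1.375000 = 7.9750
wine: 18.9 × (21/17) = 18.9 × 1.235294 = 23.3471
cheese: 31.3 × (10/9) = 31.3 × 1.111111 = 34.7778
Index = Σ wᵢ·(p₁ᵢ/p₀ᵢ) = 15.3000 + 14.3000 + 25.3500 + 7.9750 + 23.3471 + 34.7778 = 121.0498

121.05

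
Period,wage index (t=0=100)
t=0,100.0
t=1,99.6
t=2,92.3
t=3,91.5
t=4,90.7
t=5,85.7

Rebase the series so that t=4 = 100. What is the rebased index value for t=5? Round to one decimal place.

Rebased(t=5) = 85.7 / 90.7 × 100 = 94.4873

94.5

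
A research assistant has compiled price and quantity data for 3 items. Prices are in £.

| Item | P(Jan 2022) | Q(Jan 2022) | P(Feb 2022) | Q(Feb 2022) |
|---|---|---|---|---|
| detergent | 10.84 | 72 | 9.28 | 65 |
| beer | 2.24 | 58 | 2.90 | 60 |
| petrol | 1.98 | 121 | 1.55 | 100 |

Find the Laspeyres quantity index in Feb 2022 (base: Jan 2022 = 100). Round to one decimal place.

90.2

Laspeyres quantity index uses base-period prices as weights.
ΣP(Jan 2022)·Q(Feb 2022) = 10.84×65 + 2.24×60 + 1.98×100 = 704.6 + 134.4 + 198 = 1037
ΣP(Jan 2022)·Q(Jan 2022) = 10.84×72 + 2.24×58 + 1.98×121 = 780.48 + 129.92 + 239.58 = 1149.98
Index = 1037 / 1149.98 × 100 = 90.1755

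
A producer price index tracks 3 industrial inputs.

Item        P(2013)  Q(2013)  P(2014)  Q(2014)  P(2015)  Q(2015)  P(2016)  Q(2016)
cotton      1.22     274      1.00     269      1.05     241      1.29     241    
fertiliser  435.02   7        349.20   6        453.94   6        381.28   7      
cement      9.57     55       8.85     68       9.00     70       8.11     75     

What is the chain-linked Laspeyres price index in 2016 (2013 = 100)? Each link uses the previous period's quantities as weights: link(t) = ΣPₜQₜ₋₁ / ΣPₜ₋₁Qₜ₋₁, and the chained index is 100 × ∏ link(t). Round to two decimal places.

Link 2013→2014:
ΣP(2014)Q(2013) = 1.00×274 + 349.20×7 + 8.85×55 = 274 + 2444.4 + 486.75 = 3205.15
ΣP(2013)Q(2013) = 1.22×274 + 435.02×7 + 9.57×55 = 334.28 + 3045.14 + 526.35 = 3905.77
link = 3205.15/3905.77 = 0.820619
Link 2014→2015:
ΣP(2015)Q(2014) = 1.05×269 + 453.94×6 + 9.00×68 = 282.45 + 2723.64 + 612 = 3618.09
ΣP(2014)Q(2014) = 1.00×269 + 349.20×6 + 8.85×68 = 269 + 2095.2 + 601.8 = 2966
link = 3618.09/2966 = 1.219855
Link 2015→2016:
ΣP(2016)Q(2015) = 1.29×241 + 381.28×6 + 8.11×70 = 310.89 + 2287.68 + 567.7 = 3166.27
ΣP(2015)Q(2015) = 1.05×241 + 453.94×6 + 9.00×70 = 253.05 + 2723.64 + 630 = 3606.69
link = 3166.27/3606.69 = 0.877888
Chained index = 100 × 0.820619 × 1.219855 × 0.877888 = 87.8798

87.88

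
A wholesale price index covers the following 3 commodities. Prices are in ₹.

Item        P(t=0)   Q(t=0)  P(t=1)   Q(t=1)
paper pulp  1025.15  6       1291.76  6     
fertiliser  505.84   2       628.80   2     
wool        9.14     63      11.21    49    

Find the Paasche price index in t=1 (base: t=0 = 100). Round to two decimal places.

Paasche price index uses current-period quantities as weights.
ΣP(t=1)·Q(t=1) = 1291.76×6 + 628.80×2 + 11.21×49 = 7750.56 + 1257.6 + 549.29 = 9557.45
ΣP(t=0)·Q(t=1) = 1025.15×6 + 505.84×2 + 9.14×49 = 6150.9 + 1011.68 + 447.86 = 7610.44
Index = 9557.45 / 7610.44 × 100 = 125.5834

125.58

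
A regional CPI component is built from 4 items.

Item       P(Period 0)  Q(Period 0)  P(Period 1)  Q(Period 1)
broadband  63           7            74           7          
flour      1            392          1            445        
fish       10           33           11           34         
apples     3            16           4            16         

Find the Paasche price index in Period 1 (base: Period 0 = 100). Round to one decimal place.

Paasche price index uses current-period quantities as weights.
ΣP(Period 1)·Q(Period 1) = 74×7 + 1×445 + 11×34 + 4×16 = 518 + 445 + 374 + 64 = 1401
ΣP(Period 0)·Q(Period 1) = 63×7 + 1×445 + 10×34 + 3×16 = 441 + 445 + 340 + 48 = 1274
Index = 1401 / 1274 × 100 = 109.9686

110.0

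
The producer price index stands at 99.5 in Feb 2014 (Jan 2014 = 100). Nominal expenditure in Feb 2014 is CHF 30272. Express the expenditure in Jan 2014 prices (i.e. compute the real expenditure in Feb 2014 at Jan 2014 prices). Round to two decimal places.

30424.12

Real = Nominal ÷ (Index/100) = 30272 ÷ (99.5/100)
     = 30272 ÷ 0.995 = 30424.1206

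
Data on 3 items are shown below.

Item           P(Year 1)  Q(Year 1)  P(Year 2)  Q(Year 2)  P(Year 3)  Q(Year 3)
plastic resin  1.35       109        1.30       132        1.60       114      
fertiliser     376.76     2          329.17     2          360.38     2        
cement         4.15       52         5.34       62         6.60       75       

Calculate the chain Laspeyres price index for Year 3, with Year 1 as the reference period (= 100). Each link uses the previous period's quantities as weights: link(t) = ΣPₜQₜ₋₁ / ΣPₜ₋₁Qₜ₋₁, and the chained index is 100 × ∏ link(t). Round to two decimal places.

Link Year 1→Year 2:
ΣP(Year 2)Q(Year 1) = 1.30×109 + 329.17×2 + 5.34×52 = 141.7 + 658.34 + 277.68 = 1077.72
ΣP(Year 1)Q(Year 1) = 1.35×109 + 376.76×2 + 4.15×52 = 147.15 + 753.52 + 215.8 = 1116.47
link = 1077.72/1116.47 = 0.965292
Link Year 2→Year 3:
ΣP(Year 3)Q(Year 2) = 1.60×132 + 360.38×2 + 6.60×62 = 211.2 + 720.76 + 409.2 = 1341.16
ΣP(Year 2)Q(Year 2) = 1.30×132 + 329.17×2 + 5.34×62 = 171.6 + 658.34 + 331.08 = 1161.02
link = 1341.16/1161.02 = 1.155157
Chained index = 100 × 0.965292 × 1.155157 = 111.5064

111.51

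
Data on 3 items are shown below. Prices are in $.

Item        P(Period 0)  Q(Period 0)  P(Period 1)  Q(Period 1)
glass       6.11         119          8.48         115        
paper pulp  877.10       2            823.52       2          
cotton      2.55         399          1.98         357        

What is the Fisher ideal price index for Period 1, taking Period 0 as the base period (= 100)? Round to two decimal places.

Laspeyres component (base-period weights):
ΣP(Period 1)Q(Period 0) = 8.48×119 + 823.52×2 + 1.98×399 = 1009.12 + 1647.04 + 790.02 = 3446.18
ΣP(Period 0)Q(Period 0) = 6.11×119 + 877.10×2 + 2.55×399 = 727.09 + 1754.2 + 1017.45 = 3498.74
L = 3446.18 / 3498.74 × 100 = 98.4977
Paasche component (current-period weights):
ΣP(Period 1)Q(Period 1) = 8.48×115 + 823.52×2 + 1.98×357 = 975.2 + 1647.04 + 706.86 = 3329.1
ΣP(Period 0)Q(Period 1) = 6.11×115 + 877.10×2 + 2.55×357 = 702.65 + 1754.2 + 910.35 = 3367.2
P = 3329.1 / 3367.2 × 100 = 98.8685
Fisher = √(L × P) = √(98.4977 × 98.8685) = 98.6829

98.68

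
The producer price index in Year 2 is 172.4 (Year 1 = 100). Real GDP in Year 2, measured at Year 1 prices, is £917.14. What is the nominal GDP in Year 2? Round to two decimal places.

Nominal = Real × (Index/100) = 917.14 × (172.4/100)
        = 917.14 × 1.724 = 1581.1494

1581.15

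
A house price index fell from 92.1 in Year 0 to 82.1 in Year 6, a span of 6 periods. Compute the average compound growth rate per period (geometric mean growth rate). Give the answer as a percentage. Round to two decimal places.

Growth factor = (82.1/92.1)^(1/6) = (0.891422)^(1/6) = 0.981026
Growth rate = 0.981026 − 1 = -0.018974 = -1.8974%

-1.90%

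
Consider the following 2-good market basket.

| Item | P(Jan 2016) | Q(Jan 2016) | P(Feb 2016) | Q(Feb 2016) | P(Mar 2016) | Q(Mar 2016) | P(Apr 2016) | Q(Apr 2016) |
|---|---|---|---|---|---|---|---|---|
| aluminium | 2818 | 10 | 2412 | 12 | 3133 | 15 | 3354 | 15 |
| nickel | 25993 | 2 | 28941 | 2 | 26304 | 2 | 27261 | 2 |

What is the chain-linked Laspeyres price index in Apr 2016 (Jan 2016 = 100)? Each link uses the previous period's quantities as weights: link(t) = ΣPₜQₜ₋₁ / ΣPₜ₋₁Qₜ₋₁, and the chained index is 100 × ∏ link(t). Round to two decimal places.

111.85

Link Jan 2016→Feb 2016:
ΣP(Feb 2016)Q(Jan 2016) = 2412×10 + 28941×2 = 24120 + 57882 = 82002
ΣP(Jan 2016)Q(Jan 2016) = 2818×10 + 25993×2 = 28180 + 51986 = 80166
link = 82002/80166 = 1.022902
Link Feb 2016→Mar 2016:
ΣP(Mar 2016)Q(Feb 2016) = 3133×12 + 26304×2 = 37596 + 52608 = 90204
ΣP(Feb 2016)Q(Feb 2016) = 2412×12 + 28941×2 = 28944 + 57882 = 86826
link = 90204/86826 = 1.038905
Link Mar 2016→Apr 2016:
ΣP(Apr 2016)Q(Mar 2016) = 3354×15 + 27261×2 = 50310 + 54522 = 104832
ΣP(Mar 2016)Q(Mar 2016) = 3133×15 + 26304×2 = 46995 + 52608 = 99603
link = 104832/99603 = 1.052498
Chained index = 100 × 1.022902 × 1.038905 × 1.052498 = 111.8489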